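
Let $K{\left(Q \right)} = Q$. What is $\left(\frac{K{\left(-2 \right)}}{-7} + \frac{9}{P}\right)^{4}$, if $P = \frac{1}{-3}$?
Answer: $\frac{1222830961}{2401} \approx 5.093 \cdot 10^{5}$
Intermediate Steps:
$P = - \frac{1}{3} \approx -0.33333$
$\left(\frac{K{\left(-2 \right)}}{-7} + \frac{9}{P}\right)^{4} = \left(- \frac{2}{-7} + \frac{9}{- \frac{1}{3}}\right)^{4} = \left(\left(-2\right) \left(- \frac{1}{7}\right) + 9 \left(-3\right)\right)^{4} = \left(\frac{2}{7} - 27\right)^{4} = \left(- \frac{187}{7}\right)^{4} = \frac{1222830961}{2401}$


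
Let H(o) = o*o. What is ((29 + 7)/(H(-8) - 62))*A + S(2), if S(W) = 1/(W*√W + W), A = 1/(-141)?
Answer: -59/94 + √2/2 ≈ 0.079447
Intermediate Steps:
H(o) = o²
A = -1/141 ≈ -0.0070922
S(W) = 1/(W + W^(3/2)) (S(W) = 1/(W^(3/2) + W) = 1/(W + W^(3/2)))
((29 + 7)/(H(-8) - 62))*A + S(2) = ((29 + 7)/((-8)² - 62))*(-1/141) + 1/(2 + 2^(3/2)) = (36/(64 - 62))*(-1/141) + 1/(2 + 2*√2) = (36/2)*(-1/141) + 1/(2 + 2*√2) = (36*(½))*(-1/141) + 1/(2 + 2*√2) = 18*(-1/141) + 1/(2 + 2*√2) = -6/47 + 1/(2 + 2*√2)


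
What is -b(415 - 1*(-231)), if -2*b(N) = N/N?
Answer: 1/2 ≈ 0.50000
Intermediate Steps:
b(N) = -1/2 (b(N) = -N/(2*N) = -1/2*1 = -1/2)
-b(415 - 1*(-231)) = -1*(-1/2) = 1/2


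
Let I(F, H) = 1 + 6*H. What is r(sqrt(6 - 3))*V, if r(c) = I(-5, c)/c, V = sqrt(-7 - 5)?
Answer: I*(2 + 12*sqrt(3)) ≈ 22.785*I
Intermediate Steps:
V = 2*I*sqrt(3) (V = sqrt(-12) = 2*I*sqrt(3) ≈ 3.4641*I)
r(c) = (1 + 6*c)/c
r(sqrt(6 - 3))*V = (6 + 1/(sqrt(6 - 3)))*(2*I*sqrt(3)) = (6 + 1/(sqrt(3)))*(2*I*sqrt(3)) = (6 + sqrt(3)/3)*(2*I*sqrt(3)) = 2*I*sqrt(3)*(6 + sqrt(3)/3)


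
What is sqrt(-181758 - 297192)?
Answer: 5*I*sqrt(19158) ≈ 692.06*I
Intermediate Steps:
sqrt(-181758 - 297192) = sqrt(-478950) = 5*I*sqrt(19158)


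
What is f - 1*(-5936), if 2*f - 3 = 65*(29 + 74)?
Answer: 9285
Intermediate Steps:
f = 3349 (f = 3/2 + (65*(29 + 74))/2 = 3/2 + (65*103)/2 = 3/2 + (½)*6695 = 3/2 + 6695/2 = 3349)
f - 1*(-5936) = 3349 - 1*(-5936) = 3349 + 5936 = 9285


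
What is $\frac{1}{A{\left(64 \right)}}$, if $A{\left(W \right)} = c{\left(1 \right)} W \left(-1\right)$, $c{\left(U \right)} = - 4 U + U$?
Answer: $\frac{1}{192} \approx 0.0052083$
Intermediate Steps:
$c{\left(U \right)} = - 3 U$
$A{\left(W \right)} = 3 W$ ($A{\left(W \right)} = \left(-3\right) 1 W \left(-1\right) = - 3 W \left(-1\right) = 3 W$)
$\frac{1}{A{\left(64 \right)}} = \frac{1}{3 \cdot 64} = \frac{1}{192}$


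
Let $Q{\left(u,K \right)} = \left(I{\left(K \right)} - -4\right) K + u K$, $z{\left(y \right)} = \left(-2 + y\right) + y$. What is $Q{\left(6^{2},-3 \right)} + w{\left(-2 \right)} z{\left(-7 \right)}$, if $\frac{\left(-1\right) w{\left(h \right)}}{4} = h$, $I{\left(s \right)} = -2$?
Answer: $-242$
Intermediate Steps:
$z{\left(y \right)} = -2 + 2 y$
$w{\left(h \right)} = - 4 h$
$Q{\left(u,K \right)} = 2 K + K u$ ($Q{\left(u,K \right)} = \left(-2 - -4\right) K + u K = \left(-2 + 4\right) K + K u = 2 K + K u$)
$Q{\left(6^{2},-3 \right)} + w{\left(-2 \right)} z{\left(-7 \right)} = - 3 \left(2 + 6^{2}\right) + \left(-4\right) \left(-2\right) \left(-2 + 2 \left(-7\right)\right) = - 3 \left(2 + 36\right) + 8 \left(-2 - 14\right) = \left(-3\right) 38 + 8 \left(-16\right) = -114 - 128 = -242$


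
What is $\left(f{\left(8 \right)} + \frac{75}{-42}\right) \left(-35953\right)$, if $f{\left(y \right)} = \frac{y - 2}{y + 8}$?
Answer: $\frac{2840287}{56} \approx 50719.0$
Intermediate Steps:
$f{\left(y \right)} = \frac{-2 + y}{8 + y}$
$\left(f{\left(8 \right)} + \frac{75}{-42}\right) \left(-35953\right) = \left(\frac{-2 + 8}{8 + 8} + \frac{75}{-42}\right) \left(-35953\right) = \left(\frac{1}{16} \cdot 6 + 75 \left(- \frac{1}{42}\right)\right) \left(-35953\right) = \left(\frac{1}{16} \cdot 6 - \frac{25}{14}\right) \left(-35953\right) = \left(\frac{3}{8} - \frac{25}{14}\right) \left(-35953\right) = \left(- \frac{79}{56}\right) \left(-35953\right) = \frac{2840287}{56}$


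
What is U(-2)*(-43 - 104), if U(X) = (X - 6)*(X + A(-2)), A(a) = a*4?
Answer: -11760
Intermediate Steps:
A(a) = 4*a
U(X) = (-8 + X)*(-6 + X) (U(X) = (X - 6)*(X + 4*(-2)) = (-6 + X)*(X - 8) = (-6 + X)*(-8 + X) = (-8 + X)*(-6 + X))
U(-2)*(-43 - 104) = (48 + (-2)**2 - 14*(-2))*(-43 - 104) = (48 + 4 + 28)*(-147) = 80*(-147) = -11760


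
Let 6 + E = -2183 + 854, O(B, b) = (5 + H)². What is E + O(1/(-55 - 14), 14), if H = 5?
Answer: -1235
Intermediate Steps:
O(B, b) = 100 (O(B, b) = (5 + 5)² = 10² = 100)
E = -1335 (E = -6 + (-2183 + 854) = -6 - 1329 = -1335)
E + O(1/(-55 - 14), 14) = -1335 + 100 = -1235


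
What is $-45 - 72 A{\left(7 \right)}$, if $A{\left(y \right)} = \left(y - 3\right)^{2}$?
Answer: $-1197$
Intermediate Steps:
$A{\left(y \right)} = \left(-3 + y\right)^{2}$
$-45 - 72 A{\left(7 \right)} = -45 - 72 \left(-3 + 7\right)^{2} = -45 - 72 \cdot 4^{2} = -45 - 1152 = -1197$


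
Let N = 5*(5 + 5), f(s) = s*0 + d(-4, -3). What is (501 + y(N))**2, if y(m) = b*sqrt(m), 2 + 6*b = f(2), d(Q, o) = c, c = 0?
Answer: 2259059/9 - 1670*sqrt(2) ≈ 2.4864e+5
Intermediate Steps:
d(Q, o) = 0
f(s) = 0 (f(s) = s*0 + 0 = 0 + 0 = 0)
b = -1/3 (b = -1/3 + (1/6)*0 = -1/3 + 0 = -1/3 ≈ -0.33333)
N = 50 (N = 5*10 = 50)
y(m) = -sqrt(m)/3
(501 + y(N))**2 = (501 - 5*sqrt(2)/3)**2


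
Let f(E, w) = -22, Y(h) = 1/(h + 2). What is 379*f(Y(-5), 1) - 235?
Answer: -8573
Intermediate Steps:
Y(h) = 1/(2 + h)
379*f(Y(-5), 1) - 235 = 379*(-22) - 235 = -8338 - 235 = -8573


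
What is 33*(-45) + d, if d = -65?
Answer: -1550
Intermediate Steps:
33*(-45) + d = 33*(-45) - 65 = -1485 - 65 = -1550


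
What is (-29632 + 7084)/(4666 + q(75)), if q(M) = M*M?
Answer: -22548/10291 ≈ -2.1910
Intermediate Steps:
q(M) = M**2
(-29632 + 7084)/(4666 + q(75)) = (-29632 + 7084)/(4666 + 75**2) = -22548/(4666 + 5625) = -22548/10291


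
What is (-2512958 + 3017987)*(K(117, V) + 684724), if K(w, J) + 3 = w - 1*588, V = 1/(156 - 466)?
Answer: 345566093250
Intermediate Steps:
V = -1/310 (V = 1/(-310) = -1/310 ≈ -0.0032258)
K(w, J) = -591 + w (K(w, J) = -3 + (w - 1*588) = -3 + (w - 588) = -3 + (-588 + w) = -591 + w)
(-2512958 + 3017987)*(K(117, V) + 684724) = (-2512958 + 3017987)*((-591 + 117) + 684724) = 505029*(-474 + 684724) = 505029*684250 = 345566093250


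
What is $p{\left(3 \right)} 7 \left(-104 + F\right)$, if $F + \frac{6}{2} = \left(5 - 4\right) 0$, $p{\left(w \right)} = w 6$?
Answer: $-13482$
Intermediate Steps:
$p{\left(w \right)} = 6 w$
$F = -3$ ($F = -3 + \left(5 - 4\right) 0 = -3 + 1 \cdot 0 = -3 + 0 = -3$)
$p{\left(3 \right)} 7 \left(-104 + F\right) = 6 \cdot 3 \cdot 7 \left(-104 - 3\right) = 18 \cdot 7 \left(-107\right) = 126 \left(-107\right) = -13482$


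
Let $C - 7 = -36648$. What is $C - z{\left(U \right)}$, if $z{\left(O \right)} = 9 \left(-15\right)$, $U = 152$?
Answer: $-36506$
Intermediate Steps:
$C = -36641$ ($C = 7 - 36648 = -36641$)
$z{\left(O \right)} = -135$
$C - z{\left(U \right)} = -36641 - -135 = -36641 + 135 = -36506$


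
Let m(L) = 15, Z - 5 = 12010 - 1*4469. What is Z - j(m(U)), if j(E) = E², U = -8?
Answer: 7321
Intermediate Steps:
Z = 7546 (Z = 5 + (12010 - 1*4469) = 5 + (12010 - 4469) = 5 + 7541 = 7546)
Z - j(m(U)) = 7546 - 1*15² = 7546 - 1*225 = 7546 - 225 = 7321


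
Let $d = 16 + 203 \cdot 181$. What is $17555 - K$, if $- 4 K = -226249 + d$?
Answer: $- \frac{59635}{2} \approx -29818.0$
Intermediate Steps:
$d = 36759$ ($d = 16 + 36743 = 36759$)
$K = \frac{94745}{2}$ ($K = - \frac{-226249 + 36759}{4} = \left(- \frac{1}{4}\right) \left(-189490\right) = \frac{94745}{2} \approx 47373.0$)
$17555 - K = 17555 - \frac{94745}{2} = - \frac{59635}{2}$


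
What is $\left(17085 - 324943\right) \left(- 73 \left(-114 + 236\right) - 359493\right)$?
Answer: $113414579342$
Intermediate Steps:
$\left(17085 - 324943\right) \left(- 73 \left(-114 + 236\right) - 359493\right) = - 307858 \left(\left(-73\right) 122 - 359493\right) = - 307858 \left(-8906 - 359493\right) = \left(-307858\right) \left(-368399\right) = 113414579342$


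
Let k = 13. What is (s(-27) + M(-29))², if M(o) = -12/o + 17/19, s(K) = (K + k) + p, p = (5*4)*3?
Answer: 679488489/303601 ≈ 2238.1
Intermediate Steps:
p = 60 (p = 20*3 = 60)
s(K) = 73 + K (s(K) = (K + 13) + 60 = (13 + K) + 60 = 73 + K)
M(o) = 17/19 - 12/o (M(o) = -12/o + 17*(1/19) = -12/o + 17/19 = 17/19 - 12/o)
(s(-27) + M(-29))² = ((73 - 27) + (17/19 - 12/(-29)))² = (46 + (17/19 - 12*(-1/29)))² = (46 + (17/19 + 12/29))² = (46 + 721/551)² = (26067/551)² = 679488489/303601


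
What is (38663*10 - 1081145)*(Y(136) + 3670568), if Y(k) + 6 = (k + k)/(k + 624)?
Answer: -48435951703872/19 ≈ -2.5493e+12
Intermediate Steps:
Y(k) = -6 + 2*k/(624 + k) (Y(k) = -6 + (k + k)/(k + 624) = -6 + (2*k)/(624 + k) = -6 + 2*k/(624 + k))
(38663*10 - 1081145)*(Y(136) + 3670568) = (38663*10 - 1081145)*(4*(-936 - 1*136)/(624 + 136) + 3670568) = (386630 - 1081145)*(4*(-936 - 136)/760 + 3670568) = -694515*(4*(1/760)*(-1072) + 3670568) = -694515*(-536/95 + 3670568) = -694515*348703424/95 = -48435951703872/19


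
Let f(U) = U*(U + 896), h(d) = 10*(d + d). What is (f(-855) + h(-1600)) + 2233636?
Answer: 2166581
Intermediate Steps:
h(d) = 20*d (h(d) = 10*(2*d) = 20*d)
f(U) = U*(896 + U)
(f(-855) + h(-1600)) + 2233636 = (-855*(896 - 855) + 20*(-1600)) + 2233636 = (-855*41 - 32000) + 2233636 = (-35055 - 32000) + 2233636 = -67055 + 2233636 = 2166581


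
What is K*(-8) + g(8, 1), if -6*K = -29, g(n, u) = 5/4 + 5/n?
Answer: -883/24 ≈ -36.792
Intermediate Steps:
g(n, u) = 5/4 + 5/n (g(n, u) = 5*(1/4) + 5/n = 5/4 + 5/n)
K = 29/6 (K = -1/6*(-29) = 29/6 ≈ 4.8333)
K*(-8) + g(8, 1) = (29/6)*(-8) + (5/4 + 5/8) = -116/3 + (5/4 + 5*(1/8)) = -116/3 + (5/4 + 5/8) = -116/3 + 15/8 = -883/24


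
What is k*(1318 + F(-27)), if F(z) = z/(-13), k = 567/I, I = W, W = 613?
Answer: 9730287/7969 ≈ 1221.0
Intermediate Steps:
I = 613
k = 567/613 ≈ 0.92496
F(z) = -z/13 (F(z) = z*(-1/13) = -z/13)
k*(1318 + F(-27)) = 567*(1318 - 1/13*(-27))/613 = 567*(1318 + 27/13)/613 = (567/613)*(17161/13) = 9730287/7969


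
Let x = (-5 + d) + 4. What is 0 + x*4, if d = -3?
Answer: -16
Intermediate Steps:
x = -4 (x = (-5 - 3) + 4 = -8 + 4 = -4)
0 + x*4 = 0 - 4*4 = 0 - 16 = -16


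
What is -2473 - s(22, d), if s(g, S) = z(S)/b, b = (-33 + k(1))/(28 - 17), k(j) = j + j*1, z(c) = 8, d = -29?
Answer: -76575/31 ≈ -2470.2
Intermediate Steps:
k(j) = 2*j (k(j) = j + j = 2*j)
b = -31/11 (b = (-33 + 2*1)/(28 - 17) = (-33 + 2)/11 = -31*1/11 = -31/11 ≈ -2.8182)
s(g, S) = -88/31 (s(g, S) = 8/(-31/11) = 8*(-11/31) = -88/31)
-2473 - s(22, d) = -2473 - 1*(-88/31) = -2473 + 88/31 = -76575/31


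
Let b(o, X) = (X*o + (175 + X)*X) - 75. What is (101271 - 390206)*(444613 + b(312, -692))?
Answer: -169430906130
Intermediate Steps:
b(o, X) = -75 + X*o + X*(175 + X) (b(o, X) = (X*o + X*(175 + X)) - 75 = -75 + X*o + X*(175 + X))
(101271 - 390206)*(444613 + b(312, -692)) = (101271 - 390206)*(444613 + (-75 + (-692)**2 + 175*(-692) - 692*312)) = -288935*(444613 + (-75 + 478864 - 121100 - 215904)) = -288935*(444613 + 141785) = -288935*586398 = -169430906130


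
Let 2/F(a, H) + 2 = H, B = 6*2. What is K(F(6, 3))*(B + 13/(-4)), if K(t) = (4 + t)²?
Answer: 315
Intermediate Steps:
B = 12
F(a, H) = 2/(-2 + H)
K(F(6, 3))*(B + 13/(-4)) = (4 + 2/(-2 + 3))²*(12 + 13/(-4)) = (4 + 2/1)²*(12 + 13*(-¼)) = (4 + 2*1)²*(12 - 13/4) = (4 + 2)²*(35/4) = 6²*(35/4) = 36*(35/4) = 315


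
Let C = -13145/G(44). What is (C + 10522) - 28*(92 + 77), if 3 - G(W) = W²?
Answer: 11205215/1933 ≈ 5796.8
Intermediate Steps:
G(W) = 3 - W²
C = 13145/1933 (C = -13145/(3 - 1*44²) = -13145/(3 - 1*1936) = -13145/(3 - 1936) = -13145/(-1933) = -13145*(-1/1933) = 13145/1933 ≈ 6.8003)
(C + 10522) - 28*(92 + 77) = (13145/1933 + 10522) - 28*(92 + 77) = 20352171/1933 - 28*169 = 20352171/1933 - 4732 = 11205215/1933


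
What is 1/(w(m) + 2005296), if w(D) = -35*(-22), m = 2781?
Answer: 1/2006066 ≈ 4.9849e-7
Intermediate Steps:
w(D) = 770
1/(w(m) + 2005296) = 1/(770 + 2005296) = 1/2006066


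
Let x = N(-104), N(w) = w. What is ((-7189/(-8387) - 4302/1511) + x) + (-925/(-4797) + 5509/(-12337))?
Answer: -6129289352653091/57690863347221 ≈ -106.24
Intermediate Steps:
x = -104
((-7189/(-8387) - 4302/1511) + x) + (-925/(-4797) + 5509/(-12337)) = ((-7189/(-8387) - 4302/1511) - 104) + (-925/(-4797) + 5509/(-12337)) = ((-7189*(-1/8387) - 4302*1/1511) - 104) + (-925*(-1/4797) + 5509*(-1/12337)) = ((7189/8387 - 4302/1511) - 104) + (925/4797 - 5509/12337) = (-25218295/12672757 - 104) - 1154996/4552353 = -1343185023/12672757 - 1154996/4552353 = -6129289352653091/57690863347221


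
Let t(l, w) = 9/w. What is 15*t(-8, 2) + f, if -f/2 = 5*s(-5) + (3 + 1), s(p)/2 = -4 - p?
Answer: 79/2 ≈ 39.500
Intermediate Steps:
s(p) = -8 - 2*p (s(p) = 2*(-4 - p) = -8 - 2*p)
f = -28 (f = -2*(5*(-8 - 2*(-5)) + (3 + 1)) = -2*(5*(-8 + 10) + 4) = -2*(5*2 + 4) = -2*(10 + 4) = -2*14 = -28)
15*t(-8, 2) + f = 15*(9/2) - 28 = 135/2 - 28 = 79/2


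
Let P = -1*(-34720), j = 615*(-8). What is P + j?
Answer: 29800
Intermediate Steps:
j = -4920
P = 34720
P + j = 34720 - 4920 = 29800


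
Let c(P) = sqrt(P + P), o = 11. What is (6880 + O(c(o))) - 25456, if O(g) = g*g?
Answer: -18554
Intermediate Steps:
c(P) = sqrt(2)*sqrt(P) (c(P) = sqrt(2*P) = sqrt(2)*sqrt(P))
O(g) = g**2
(6880 + O(c(o))) - 25456 = (6880 + (sqrt(2)*sqrt(11))**2) - 25456 = (6880 + (sqrt(22))**2) - 25456 = (6880 + 22) - 25456 = 6902 - 25456 = -18554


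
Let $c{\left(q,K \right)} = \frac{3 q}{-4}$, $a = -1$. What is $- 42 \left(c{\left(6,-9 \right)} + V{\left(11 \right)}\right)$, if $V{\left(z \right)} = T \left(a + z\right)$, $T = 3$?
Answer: $-1071$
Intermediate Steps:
$V{\left(z \right)} = -3 + 3 z$ ($V{\left(z \right)} = 3 \left(-1 + z\right) = -3 + 3 z$)
$c{\left(q,K \right)} = - \frac{3 q}{4}$ ($c{\left(q,K \right)} = 3 q \left(- \frac{1}{4}\right) = - \frac{3 q}{4}$)
$- 42 \left(c{\left(6,-9 \right)} + V{\left(11 \right)}\right) = - 42 \left(\left(- \frac{3}{4}\right) 6 + \left(-3 + 3 \cdot 11\right)\right) = - 42 \left(- \frac{9}{2} + \left(-3 + 33\right)\right) = - 42 \left(- \frac{9}{2} + 30\right) = \left(-42\right) \frac{51}{2} = -1071$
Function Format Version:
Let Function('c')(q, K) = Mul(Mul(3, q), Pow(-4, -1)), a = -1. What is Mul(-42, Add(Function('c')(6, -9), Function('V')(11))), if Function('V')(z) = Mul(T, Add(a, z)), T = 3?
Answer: -1071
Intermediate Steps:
Function('V')(z) = Add(-3, Mul(3, z)) (Function('V')(z) = Mul(3, Add(-1, z)) = Add(-3, Mul(3, z)))
Function('c')(q, K) = Mul(Rational(-3, 4), q) (Function('c')(q, K) = Mul(Mul(3, q), Rational(-1, 4)) = Mul(Rational(-3, 4), q))
Mul(-42, Add(Function('c')(6, -9), Function('V')(11))) = Mul(-42, Add(Mul(Rational(-3, 4), 6), Add(-3, Mul(3, 11)))) = Mul(-42, Add(Rational(-9, 2), Add(-3, 33))) = Mul(-42, Add(Rational(-9, 2), 30)) = Mul(-42, Rational(51, 2)) = -1071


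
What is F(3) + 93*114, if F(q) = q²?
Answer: 10611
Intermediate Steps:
F(3) + 93*114 = 3² + 93*114 = 9 + 10602 = 10611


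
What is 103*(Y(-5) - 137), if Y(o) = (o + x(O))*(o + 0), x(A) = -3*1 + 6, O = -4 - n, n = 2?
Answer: -13081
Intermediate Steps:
O = -6 (O = -4 - 1*2 = -4 - 2 = -6)
x(A) = 3 (x(A) = -3 + 6 = 3)
Y(o) = o*(3 + o) (Y(o) = (o + 3)*(o + 0) = (3 + o)*o = o*(3 + o))
103*(Y(-5) - 137) = 103*(-5*(3 - 5) - 137) = 103*(-5*(-2) - 137) = 103*(10 - 137) = 103*(-127) = -13081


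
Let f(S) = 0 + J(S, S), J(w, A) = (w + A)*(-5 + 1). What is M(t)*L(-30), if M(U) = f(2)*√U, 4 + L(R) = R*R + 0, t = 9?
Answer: -43008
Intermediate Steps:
J(w, A) = -4*A - 4*w (J(w, A) = (A + w)*(-4) = -4*A - 4*w)
f(S) = -8*S (f(S) = 0 + (-4*S - 4*S) = 0 - 8*S = -8*S)
L(R) = -4 + R² (L(R) = -4 + (R*R + 0) = -4 + (R² + 0) = -4 + R²)
M(U) = -16*√U (M(U) = (-8*2)*√U = -16*√U)
M(t)*L(-30) = (-16*√9)*(-4 + (-30)²) = (-16*3)*(-4 + 900) = -48*896 = -43008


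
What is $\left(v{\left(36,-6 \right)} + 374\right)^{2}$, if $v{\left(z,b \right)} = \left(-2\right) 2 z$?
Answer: $52900$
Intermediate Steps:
$v{\left(z,b \right)} = - 4 z$
$\left(v{\left(36,-6 \right)} + 374\right)^{2} = \left(\left(-4\right) 36 + 374\right)^{2} = \left(-144 + 374\right)^{2} = 230^{2} = 52900$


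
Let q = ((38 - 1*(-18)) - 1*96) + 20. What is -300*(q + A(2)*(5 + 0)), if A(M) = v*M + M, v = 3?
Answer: -6000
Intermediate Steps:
A(M) = 4*M (A(M) = 3*M + M = 4*M)
q = -20 (q = ((38 + 18) - 96) + 20 = (56 - 96) + 20 = -40 + 20 = -20)
-300*(q + A(2)*(5 + 0)) = -300*(-20 + (4*2)*(5 + 0)) = -300*(-20 + 8*5) = -300*(-20 + 40) = -300*20 = -6000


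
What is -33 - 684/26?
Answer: -771/13 ≈ -59.308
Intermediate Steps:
-33 - 684/26 = -33 - 18*19/13 = -33 - 342/13 = -771/13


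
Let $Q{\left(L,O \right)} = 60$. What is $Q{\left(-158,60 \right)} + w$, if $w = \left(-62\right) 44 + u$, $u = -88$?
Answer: $-2756$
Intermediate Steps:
$w = -2816$ ($w = \left(-62\right) 44 - 88 = -2728 - 88 = -2816$)
$Q{\left(-158,60 \right)} + w = 60 - 2816 = -2756$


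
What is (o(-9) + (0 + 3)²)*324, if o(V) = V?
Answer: 0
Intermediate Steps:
(o(-9) + (0 + 3)²)*324 = (-9 + (0 + 3)²)*324 = (-9 + 3²)*324 = (-9 + 9)*324 = 0*324 = 0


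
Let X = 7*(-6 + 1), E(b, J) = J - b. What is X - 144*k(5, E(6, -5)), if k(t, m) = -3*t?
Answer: 2125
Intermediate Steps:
X = -35 (X = 7*(-5) = -35)
X - 144*k(5, E(6, -5)) = -35 - (-432)*5 = -35 - 144*(-15) = -35 + 2160 = 2125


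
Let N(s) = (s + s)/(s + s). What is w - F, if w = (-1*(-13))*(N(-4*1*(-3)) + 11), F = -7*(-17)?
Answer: 37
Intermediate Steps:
N(s) = 1 (N(s) = (2*s)/((2*s)) = (2*s)*(1/(2*s)) = 1)
F = 119
w = 156 (w = (-1*(-13))*(1 + 11) = 13*12 = 156)
w - F = 156 - 1*119 = 156 - 119 = 37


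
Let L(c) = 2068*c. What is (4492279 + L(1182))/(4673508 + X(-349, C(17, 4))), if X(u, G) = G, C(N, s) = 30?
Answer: 6936655/4673538 ≈ 1.4842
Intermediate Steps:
(4492279 + L(1182))/(4673508 + X(-349, C(17, 4))) = (4492279 + 2068*1182)/(4673508 + 30) = (4492279 + 2444376)/4673538 = 6936655*(1/4673538) = 6936655/4673538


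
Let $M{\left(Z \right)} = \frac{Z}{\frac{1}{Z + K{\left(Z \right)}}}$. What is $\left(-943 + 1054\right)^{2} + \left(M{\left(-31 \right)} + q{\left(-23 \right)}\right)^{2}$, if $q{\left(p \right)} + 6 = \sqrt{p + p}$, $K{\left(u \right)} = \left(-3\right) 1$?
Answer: $1110579 + 2096 i \sqrt{46} \approx 1.1106 \cdot 10^{6} + 14216.0 i$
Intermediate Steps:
$K{\left(u \right)} = -3$
$M{\left(Z \right)} = Z \left(-3 + Z\right)$ ($M{\left(Z \right)} = \frac{Z}{\frac{1}{Z - 3}} = \frac{Z}{\frac{1}{-3 + Z}} = Z \left(-3 + Z\right)$)
$q{\left(p \right)} = -6 + \sqrt{2} \sqrt{p}$ ($q{\left(p \right)} = -6 + \sqrt{p + p} = -6 + \sqrt{2 p} = -6 + \sqrt{2} \sqrt{p}$)
$\left(-943 + 1054\right)^{2} + \left(M{\left(-31 \right)} + q{\left(-23 \right)}\right)^{2} = \left(-943 + 1054\right)^{2} + \left(- 31 \left(-3 - 31\right) - \left(6 - \sqrt{2} \sqrt{-23}\right)\right)^{2} = 111^{2} + \left(\left(-31\right) \left(-34\right) - \left(6 - \sqrt{2} i \sqrt{23}\right)\right)^{2} = 12321 + \left(1054 - \left(6 - i \sqrt{46}\right)\right)^{2} = 12321 + \left(1048 + i \sqrt{46}\right)^{2}$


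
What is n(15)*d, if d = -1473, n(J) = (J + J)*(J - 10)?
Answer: -220950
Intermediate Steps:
n(J) = 2*J*(-10 + J) (n(J) = (2*J)*(-10 + J) = 2*J*(-10 + J))
n(15)*d = (2*15*(-10 + 15))*(-1473) = (2*15*5)*(-1473) = 150*(-1473) = -220950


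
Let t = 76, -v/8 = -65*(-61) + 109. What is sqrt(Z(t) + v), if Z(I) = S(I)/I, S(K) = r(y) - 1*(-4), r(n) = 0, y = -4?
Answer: I*sqrt(11765693)/19 ≈ 180.53*I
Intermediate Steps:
v = -32592 (v = -8*(-65*(-61) + 109) = -8*(3965 + 109) = -8*4074 = -32592)
S(K) = 4 (S(K) = 0 - 1*(-4) = 0 + 4 = 4)
Z(I) = 4/I
sqrt(Z(t) + v) = sqrt(4/76 - 32592) = sqrt(4*(1/76) - 32592) = sqrt(1/19 - 32592) = sqrt(-619247/19) = I*sqrt(11765693)/19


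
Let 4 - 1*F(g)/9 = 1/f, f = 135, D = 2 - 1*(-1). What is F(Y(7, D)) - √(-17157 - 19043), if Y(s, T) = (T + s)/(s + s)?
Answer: 539/15 - 10*I*√362 ≈ 35.933 - 190.26*I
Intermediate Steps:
D = 3 (D = 2 + 1 = 3)
Y(s, T) = (T + s)/(2*s) (Y(s, T) = (T + s)/((2*s)) = (T + s)*(1/(2*s)) = (T + s)/(2*s))
F(g) = 539/15 (F(g) = 36 - 9/135 = 36 - 9*1/135 = 36 - 1/15 = 539/15)
F(Y(7, D)) - √(-17157 - 19043) = 539/15 - √(-17157 - 19043) = 539/15 - √(-36200) = 539/15 - 10*I*√362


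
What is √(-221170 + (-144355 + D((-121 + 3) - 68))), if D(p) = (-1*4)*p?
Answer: I*√364781 ≈ 603.97*I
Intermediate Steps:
D(p) = -4*p
√(-221170 + (-144355 + D((-121 + 3) - 68))) = √(-221170 + (-144355 - 4*((-121 + 3) - 68))) = √(-221170 + (-144355 - 4*(-118 - 68))) = √(-221170 + (-144355 - 4*(-186))) = √(-221170 + (-144355 + 744)) = √(-221170 - 143611) = √(-364781) = I*√364781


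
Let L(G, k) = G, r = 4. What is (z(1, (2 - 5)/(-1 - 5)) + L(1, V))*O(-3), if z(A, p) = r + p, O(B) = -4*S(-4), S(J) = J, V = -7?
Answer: 88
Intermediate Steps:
O(B) = 16 (O(B) = -4*(-4) = 16)
z(A, p) = 4 + p
(z(1, (2 - 5)/(-1 - 5)) + L(1, V))*O(-3) = ((4 + (2 - 5)/(-1 - 5)) + 1)*16 = ((4 - 3/(-6)) + 1)*16 = ((4 - 3*(-⅙)) + 1)*16 = ((4 + ½) + 1)*16 = (9/2 + 1)*16 = (11/2)*16 = 88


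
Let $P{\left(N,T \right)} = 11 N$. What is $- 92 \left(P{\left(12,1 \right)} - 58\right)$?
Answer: $-6808$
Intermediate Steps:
$- 92 \left(P{\left(12,1 \right)} - 58\right) = - 92 \left(11 \cdot 12 - 58\right) = - 92 \left(132 - 58\right) = \left(-92\right) 74 = -6808$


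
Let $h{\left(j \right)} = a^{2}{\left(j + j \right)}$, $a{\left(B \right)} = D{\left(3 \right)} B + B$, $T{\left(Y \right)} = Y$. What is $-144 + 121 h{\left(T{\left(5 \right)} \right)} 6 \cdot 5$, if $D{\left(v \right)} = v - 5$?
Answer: $362856$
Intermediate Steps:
$D{\left(v \right)} = -5 + v$ ($D{\left(v \right)} = v - 5 = -5 + v$)
$a{\left(B \right)} = - B$ ($a{\left(B \right)} = \left(-5 + 3\right) B + B = - 2 B + B = - B$)
$h{\left(j \right)} = 4 j^{2}$ ($h{\left(j \right)} = \left(- (j + j)\right)^{2} = \left(- 2 j\right)^{2} = 4 j^{2}$)
$-144 + 121 h{\left(T{\left(5 \right)} \right)} 6 \cdot 5 = -144 + 121 \cdot 4 \cdot 5^{2} \cdot 6 \cdot 5 = -144 + 121 \cdot 4 \cdot 25 \cdot 6 \cdot 5 = -144 + 121 \cdot 100 \cdot 6 \cdot 5 = -144 + 121 \cdot 600 \cdot 5 = -144 + 121 \cdot 3000 = -144 + 363000 = 362856$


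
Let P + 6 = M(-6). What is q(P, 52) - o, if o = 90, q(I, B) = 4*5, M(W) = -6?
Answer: -70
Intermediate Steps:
P = -12 (P = -6 - 6 = -12)
q(I, B) = 20
q(P, 52) - o = 20 - 1*90 = 20 - 90 = -70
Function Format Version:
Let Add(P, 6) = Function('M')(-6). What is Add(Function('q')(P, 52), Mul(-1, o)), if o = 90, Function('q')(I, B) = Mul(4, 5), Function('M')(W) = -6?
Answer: -70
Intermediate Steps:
P = -12 (P = Add(-6, -6) = -12)
Function('q')(I, B) = 20
Add(Function('q')(P, 52), Mul(-1, o)) = Add(20, Mul(-1, 90)) = Add(20, -90) = -70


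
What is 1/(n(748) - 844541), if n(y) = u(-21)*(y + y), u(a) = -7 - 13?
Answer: -1/874461 ≈ -1.1436e-6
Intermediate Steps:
u(a) = -20
n(y) = -40*y (n(y) = -20*(y + y) = -40*y)
1/(n(748) - 844541) = 1/(-40*748 - 844541) = 1/(-29920 - 844541) = 1/(-874461) = -1/874461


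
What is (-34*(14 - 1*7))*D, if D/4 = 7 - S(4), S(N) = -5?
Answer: -11424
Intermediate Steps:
D = 48 (D = 4*(7 - 1*(-5)) = 4*(7 + 5) = 4*12 = 48)
(-34*(14 - 1*7))*D = -34*(14 - 1*7)*48 = -34*(14 - 7)*48 = -34*7*48 = -238*48 = -11424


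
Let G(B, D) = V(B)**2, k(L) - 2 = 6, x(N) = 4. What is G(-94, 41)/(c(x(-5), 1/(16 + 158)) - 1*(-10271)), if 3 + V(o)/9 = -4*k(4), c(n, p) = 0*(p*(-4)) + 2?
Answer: 99225/10273 ≈ 9.6588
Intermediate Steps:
k(L) = 8 (k(L) = 2 + 6 = 8)
c(n, p) = 2 (c(n, p) = 0*(-4*p) + 2 = 0 + 2 = 2)
V(o) = -315 (V(o) = -27 + 9*(-4*8) = -27 + 9*(-32) = -27 - 288 = -315)
G(B, D) = 99225 (G(B, D) = (-315)**2 = 99225)
G(-94, 41)/(c(x(-5), 1/(16 + 158)) - 1*(-10271)) = 99225/(2 - 1*(-10271)) = 99225/(2 + 10271) = 99225/10273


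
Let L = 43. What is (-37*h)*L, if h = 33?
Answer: -52503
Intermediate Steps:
(-37*h)*L = -37*33*43 = -1221*43 = -52503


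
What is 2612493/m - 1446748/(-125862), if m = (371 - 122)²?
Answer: 23250745373/433531659 ≈ 53.631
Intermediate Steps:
m = 62001 (m = 249² = 62001)
2612493/m - 1446748/(-125862) = 2612493/62001 - 1446748/(-125862) = 2612493*(1/62001) - 1446748*(-1/125862) = 290277/6889 + 723374/62931 = 23250745373/433531659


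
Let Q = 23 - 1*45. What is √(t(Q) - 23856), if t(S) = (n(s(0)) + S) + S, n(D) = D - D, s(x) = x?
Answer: 10*I*√239 ≈ 154.6*I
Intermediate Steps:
n(D) = 0
Q = -22 (Q = 23 - 45 = -22)
t(S) = 2*S (t(S) = (0 + S) + S = S + S = 2*S)
√(t(Q) - 23856) = √(2*(-22) - 23856) = √(-44 - 23856) = √(-23900) = 10*I*√239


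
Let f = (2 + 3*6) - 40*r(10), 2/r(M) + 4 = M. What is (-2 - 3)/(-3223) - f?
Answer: -64445/9669 ≈ -6.6651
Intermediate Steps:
r(M) = 2/(-4 + M)
f = 20/3 (f = (2 + 3*6) - 80/(-4 + 10) = (2 + 18) - 80/6 = 20 - 80/6 = 20 - 40*1/3 = 20 - 40/3 = 20/3 ≈ 6.6667)
(-2 - 3)/(-3223) - f = (-2 - 3)/(-3223) - 1*20/3 = -1/3223*(-5) - 20/3 = 5/3223 - 20/3 = -64445/9669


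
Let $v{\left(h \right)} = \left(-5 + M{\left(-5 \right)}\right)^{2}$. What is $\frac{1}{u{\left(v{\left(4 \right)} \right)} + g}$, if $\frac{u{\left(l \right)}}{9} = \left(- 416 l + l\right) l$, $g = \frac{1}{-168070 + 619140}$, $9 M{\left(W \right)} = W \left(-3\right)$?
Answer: $- \frac{4059630}{1871940499991} \approx -2.1687 \cdot 10^{-6}$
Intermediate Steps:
$M{\left(W \right)} = - \frac{W}{3}$ ($M{\left(W \right)} = \frac{W \left(-3\right)}{9} = \frac{\left(-3\right) W}{9} = - \frac{W}{3}$)
$v{\left(h \right)} = \frac{100}{9}$ ($v{\left(h \right)} = \left(-5 - - \frac{5}{3}\right)^{2} = \left(-5 + \frac{5}{3}\right)^{2} = \left(- \frac{10}{3}\right)^{2} = \frac{100}{9}$)
$g = \frac{1}{451070} \approx 2.217 \cdot 10^{-6}$
$u{\left(l \right)} = - 3735 l^{2}$ ($u{\left(l \right)} = 9 \left(- 416 l + l\right) l = 9 - 415 l l = 9 \left(- 415 l^{2}\right) = - 3735 l^{2}$)
$\frac{1}{u{\left(v{\left(4 \right)} \right)} + g} = \frac{1}{- 3735 \left(\frac{100}{9}\right)^{2} + \frac{1}{451070}} = \frac{1}{\left(-3735\right) \frac{10000}{81} + \frac{1}{451070}} = \frac{1}{- \frac{4150000}{9} + \frac{1}{451070}} = \frac{1}{- \frac{1871940499991}{4059630}} = - \frac{4059630}{1871940499991}$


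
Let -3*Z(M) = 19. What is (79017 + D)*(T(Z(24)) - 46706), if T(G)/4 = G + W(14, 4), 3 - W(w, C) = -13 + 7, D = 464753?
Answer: -76174564220/3 ≈ -2.5392e+10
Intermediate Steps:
Z(M) = -19/3 (Z(M) = -⅓*19 = -19/3)
W(w, C) = 9 (W(w, C) = 3 - (-13 + 7) = 3 - 1*(-6) = 3 + 6 = 9)
T(G) = 36 + 4*G (T(G) = 4*(G + 9) = 4*(9 + G) = 36 + 4*G)
(79017 + D)*(T(Z(24)) - 46706) = (79017 + 464753)*((36 + 4*(-19/3)) - 46706) = 543770*((36 - 76/3) - 46706) = 543770*(32/3 - 46706) = 543770*(-140086/3) = -76174564220/3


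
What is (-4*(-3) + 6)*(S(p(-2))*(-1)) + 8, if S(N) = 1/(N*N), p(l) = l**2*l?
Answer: 247/32 ≈ 7.7188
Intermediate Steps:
p(l) = l**3
S(N) = N**(-2)
(-4*(-3) + 6)*(S(p(-2))*(-1)) + 8 = (-4*(-3) + 6)*(-1/((-2)**3)**2) + 8 = (12 + 6)*(-1/(-8)**2) + 8 = 18*((1/64)*(-1)) + 8 = 18*(-1/64) + 8 = -9/32 + 8 = 247/32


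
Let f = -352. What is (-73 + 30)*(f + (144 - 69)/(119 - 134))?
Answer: 15351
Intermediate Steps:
(-73 + 30)*(f + (144 - 69)/(119 - 134)) = (-73 + 30)*(-352 + (144 - 69)/(119 - 134)) = -43*(-352 + 75/(-15)) = -43*(-352 + 75*(-1/15)) = -43*(-352 - 5) = -43*(-357) = 15351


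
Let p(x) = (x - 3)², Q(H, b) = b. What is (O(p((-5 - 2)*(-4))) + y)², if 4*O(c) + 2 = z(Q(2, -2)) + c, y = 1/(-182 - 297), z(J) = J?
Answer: 88479477025/3671056 ≈ 24102.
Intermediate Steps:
p(x) = (-3 + x)²
y = -1/479 (y = 1/(-479) = -1/479 ≈ -0.0020877)
O(c) = -1 + c/4 (O(c) = -½ + (-2 + c)/4 = -½ + (-½ + c/4) = -1 + c/4)
(O(p((-5 - 2)*(-4))) + y)² = ((-1 + (-3 + (-5 - 2)*(-4))²/4) - 1/479)² = ((-1 + (-3 - 7*(-4))²/4) - 1/479)² = ((-1 + (-3 + 28)²/4) - 1/479)² = ((-1 + (¼)*25²) - 1/479)² = ((-1 + (¼)*625) - 1/479)² = ((-1 + 625/4) - 1/479)² = (621/4 - 1/479)² = (297455/1916)² = 88479477025/3671056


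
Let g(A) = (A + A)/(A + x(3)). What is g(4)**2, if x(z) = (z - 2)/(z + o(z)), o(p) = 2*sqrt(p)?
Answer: 5952/529 - 2304*sqrt(3)/529 ≈ 3.7077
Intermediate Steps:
x(z) = (-2 + z)/(z + 2*sqrt(z)) (x(z) = (z - 2)/(z + 2*sqrt(z)) = (-2 + z)/(z + 2*sqrt(z)))
g(A) = 2*A/(A + 1/(3 + 2*sqrt(3))) (g(A) = (A + A)/(A + (-2 + 3)/(3 + 2*sqrt(3))) = (2*A)/(A + 1/(3 + 2*sqrt(3))) = 2*A/(A + 1/(3 + 2*sqrt(3))))
g(4)**2 = (2*4*(3 + 2*sqrt(3))/(1 + 4*(3 + 2*sqrt(3))))**2 = (2*4*(3 + 2*sqrt(3))/(1 + (12 + 8*sqrt(3))))**2 = (2*4*(3 + 2*sqrt(3))/(13 + 8*sqrt(3)))**2 = (8*(3 + 2*sqrt(3))/(13 + 8*sqrt(3)))**2 = 64*(3 + 2*sqrt(3))**2/(13 + 8*sqrt(3))**2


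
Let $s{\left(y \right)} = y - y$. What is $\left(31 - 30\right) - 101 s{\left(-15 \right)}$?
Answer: $1$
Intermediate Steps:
$s{\left(y \right)} = 0$
$\left(31 - 30\right) - 101 s{\left(-15 \right)} = \left(31 - 30\right) - 0 = \left(31 - 30\right) + 0 = 1 + 0 = 1$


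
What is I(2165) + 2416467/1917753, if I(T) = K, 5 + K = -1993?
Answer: -1276418009/639251 ≈ -1996.7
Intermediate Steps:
K = -1998 (K = -5 - 1993 = -1998)
I(T) = -1998
I(2165) + 2416467/1917753 = -1998 + 2416467/1917753 = -1998 + 2416467*(1/1917753) = -1998 + 805489/639251 = -1276418009/639251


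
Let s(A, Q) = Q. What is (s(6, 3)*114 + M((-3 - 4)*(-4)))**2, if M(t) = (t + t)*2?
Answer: 206116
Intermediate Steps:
M(t) = 4*t (M(t) = (2*t)*2 = 4*t)
(s(6, 3)*114 + M((-3 - 4)*(-4)))**2 = (3*114 + 4*((-3 - 4)*(-4)))**2 = (342 + 4*(-7*(-4)))**2 = (342 + 4*28)**2 = (342 + 112)**2 = 454**2 = 206116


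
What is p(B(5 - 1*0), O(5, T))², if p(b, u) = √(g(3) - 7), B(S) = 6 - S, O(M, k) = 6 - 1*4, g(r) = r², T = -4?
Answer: 2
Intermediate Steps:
O(M, k) = 2 (O(M, k) = 6 - 4 = 2)
p(b, u) = √2 (p(b, u) = √(3² - 7) = √(9 - 7) = √2)
p(B(5 - 1*0), O(5, T))² = (√2)² = 2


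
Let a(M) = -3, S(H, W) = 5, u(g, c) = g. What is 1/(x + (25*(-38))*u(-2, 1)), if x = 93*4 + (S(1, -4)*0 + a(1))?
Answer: 1/2269 ≈ 0.00044072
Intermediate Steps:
x = 369 (x = 93*4 + (5*0 - 3) = 372 + (0 - 3) = 372 - 3 = 369)
1/(x + (25*(-38))*u(-2, 1)) = 1/(369 + (25*(-38))*(-2)) = 1/(369 - 950*(-2)) = 1/(369 + 1900) = 1/2269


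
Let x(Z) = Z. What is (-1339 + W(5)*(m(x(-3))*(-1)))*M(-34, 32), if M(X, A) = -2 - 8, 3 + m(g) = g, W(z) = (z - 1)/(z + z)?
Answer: 13366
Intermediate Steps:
W(z) = (-1 + z)/(2*z) (W(z) = (-1 + z)/((2*z)) = (-1 + z)*(1/(2*z)) = (-1 + z)/(2*z))
m(g) = -3 + g
M(X, A) = -10
(-1339 + W(5)*(m(x(-3))*(-1)))*M(-34, 32) = (-1339 + ((1/2)*(-1 + 5)/5)*((-3 - 3)*(-1)))*(-10) = (-1339 + ((1/2)*(1/5)*4)*(-6*(-1)))*(-10) = (-1339 + (2/5)*6)*(-10) = (-1339 + 12/5)*(-10) = -6683/5*(-10) = 13366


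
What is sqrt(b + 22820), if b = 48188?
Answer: 4*sqrt(4438) ≈ 266.47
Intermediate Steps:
sqrt(b + 22820) = sqrt(48188 + 22820) = sqrt(71008) = 4*sqrt(4438)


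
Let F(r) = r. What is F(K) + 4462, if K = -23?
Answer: 4439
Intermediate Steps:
F(K) + 4462 = -23 + 4462 = 4439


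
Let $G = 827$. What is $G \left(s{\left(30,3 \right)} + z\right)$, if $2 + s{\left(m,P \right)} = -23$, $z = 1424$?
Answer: $1156973$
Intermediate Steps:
$s{\left(m,P \right)} = -25$ ($s{\left(m,P \right)} = -2 - 23 = -25$)
$G \left(s{\left(30,3 \right)} + z\right) = 827 \left(-25 + 1424\right) = 827 \cdot 1399 = 1156973$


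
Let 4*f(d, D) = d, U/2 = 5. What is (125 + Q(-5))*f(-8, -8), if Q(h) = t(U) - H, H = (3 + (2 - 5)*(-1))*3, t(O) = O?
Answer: -234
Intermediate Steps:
U = 10 (U = 2*5 = 10)
f(d, D) = d/4
H = 18 (H = (3 - 3*(-1))*3 = (3 + 3)*3 = 6*3 = 18)
Q(h) = -8 (Q(h) = 10 - 1*18 = 10 - 18 = -8)
(125 + Q(-5))*f(-8, -8) = (125 - 8)*((¼)*(-8)) = 117*(-2) = -234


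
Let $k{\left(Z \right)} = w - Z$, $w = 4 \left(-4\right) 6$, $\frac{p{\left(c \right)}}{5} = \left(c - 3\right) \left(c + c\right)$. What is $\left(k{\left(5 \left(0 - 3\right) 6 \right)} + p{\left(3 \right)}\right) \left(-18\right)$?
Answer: $108$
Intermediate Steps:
$p{\left(c \right)} = 10 c \left(-3 + c\right)$ ($p{\left(c \right)} = 5 \left(c - 3\right) \left(c + c\right) = 5 \left(-3 + c\right) 2 c = 5 \cdot 2 c \left(-3 + c\right) = 10 c \left(-3 + c\right)$)
$w = -96$ ($w = \left(-16\right) 6 = -96$)
$k{\left(Z \right)} = -96 - Z$
$\left(k{\left(5 \left(0 - 3\right) 6 \right)} + p{\left(3 \right)}\right) \left(-18\right) = \left(\left(-96 - 5 \left(0 - 3\right) 6\right) + 10 \cdot 3 \left(-3 + 3\right)\right) \left(-18\right) = \left(\left(-96 - 5 \left(-3\right) 6\right) + 10 \cdot 3 \cdot 0\right) \left(-18\right) = \left(\left(-96 - \left(-15\right) 6\right) + 0\right) \left(-18\right) = \left(\left(-96 - -90\right) + 0\right) \left(-18\right) = \left(\left(-96 + 90\right) + 0\right) \left(-18\right) = \left(-6 + 0\right) \left(-18\right) = \left(-6\right) \left(-18\right) = 108$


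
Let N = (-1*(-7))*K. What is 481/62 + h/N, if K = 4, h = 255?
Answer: 14639/868 ≈ 16.865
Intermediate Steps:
N = 28 (N = -1*(-7)*4 = 7*4 = 28)
481/62 + h/N = 481/62 + 255/28 = 14639/868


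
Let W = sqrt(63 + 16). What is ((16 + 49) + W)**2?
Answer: (65 + sqrt(79))**2 ≈ 5459.5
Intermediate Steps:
W = sqrt(79) ≈ 8.8882
((16 + 49) + W)**2 = ((16 + 49) + sqrt(79))**2 = (65 + sqrt(79))**2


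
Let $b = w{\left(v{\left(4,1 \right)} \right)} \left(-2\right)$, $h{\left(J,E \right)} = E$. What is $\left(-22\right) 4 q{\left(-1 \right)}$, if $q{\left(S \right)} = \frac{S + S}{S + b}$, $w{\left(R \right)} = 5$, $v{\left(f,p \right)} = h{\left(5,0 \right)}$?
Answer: $-16$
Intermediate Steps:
$v{\left(f,p \right)} = 0$
$b = -10$ ($b = 5 \left(-2\right) = -10$)
$q{\left(S \right)} = \frac{2 S}{-10 + S}$ ($q{\left(S \right)} = \frac{S + S}{S - 10} = \frac{2 S}{-10 + S}$)
$\left(-22\right) 4 q{\left(-1 \right)} = \left(-22\right) 4 \cdot 2 \left(-1\right) \frac{1}{-10 - 1} = - 88 \cdot 2 \left(-1\right) \frac{1}{-11} = - 88 \cdot 2 \left(-1\right) \left(- \frac{1}{11}\right) = \left(-88\right) \frac{2}{11} = -16$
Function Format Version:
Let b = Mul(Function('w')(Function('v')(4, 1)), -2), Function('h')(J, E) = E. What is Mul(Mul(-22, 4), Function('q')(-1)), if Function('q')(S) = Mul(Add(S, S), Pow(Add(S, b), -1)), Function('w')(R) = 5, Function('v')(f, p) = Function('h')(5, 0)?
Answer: -16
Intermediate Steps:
Function('v')(f, p) = 0
b = -10 (b = Mul(5, -2) = -10)
Function('q')(S) = Mul(2, S, Pow(Add(-10, S), -1)) (Function('q')(S) = Mul(Add(S, S), Pow(Add(S, -10), -1)) = Mul(Mul(2, S), Pow(Add(-10, S), -1)) = Mul(2, S, Pow(Add(-10, S), -1)))
Mul(Mul(-22, 4), Function('q')(-1)) = Mul(Mul(-22, 4), Mul(2, -1, Pow(Add(-10, -1), -1))) = Mul(-88, Mul(2, -1, Pow(-11, -1))) = Mul(-88, Mul(2, -1, Rational(-1, 11))) = Mul(-88, Rational(2, 11)) = -16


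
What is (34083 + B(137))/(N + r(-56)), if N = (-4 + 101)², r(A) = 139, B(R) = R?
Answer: 8555/2387 ≈ 3.5840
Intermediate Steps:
N = 9409 (N = 97² = 9409)
(34083 + B(137))/(N + r(-56)) = (34083 + 137)/(9409 + 139) = 34220/9548 = 34220*(1/9548) = 8555/2387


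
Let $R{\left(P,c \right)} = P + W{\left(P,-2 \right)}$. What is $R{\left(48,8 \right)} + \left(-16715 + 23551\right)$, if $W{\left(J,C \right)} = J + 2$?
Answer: $6934$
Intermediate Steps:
$W{\left(J,C \right)} = 2 + J$
$R{\left(P,c \right)} = 2 + 2 P$ ($R{\left(P,c \right)} = P + \left(2 + P\right) = 2 + 2 P$)
$R{\left(48,8 \right)} + \left(-16715 + 23551\right) = \left(2 + 2 \cdot 48\right) + \left(-16715 + 23551\right) = \left(2 + 96\right) + 6836 = 98 + 6836 = 6934$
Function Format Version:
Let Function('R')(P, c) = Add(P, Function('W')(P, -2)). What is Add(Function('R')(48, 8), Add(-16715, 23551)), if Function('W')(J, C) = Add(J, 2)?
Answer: 6934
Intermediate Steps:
Function('W')(J, C) = Add(2, J)
Function('R')(P, c) = Add(2, Mul(2, P)) (Function('R')(P, c) = Add(P, Add(2, P)) = Add(2, Mul(2, P)))
Add(Function('R')(48, 8), Add(-16715, 23551)) = Add(Add(2, Mul(2, 48)), Add(-16715, 23551)) = Add(Add(2, 96), 6836) = Add(98, 6836) = 6934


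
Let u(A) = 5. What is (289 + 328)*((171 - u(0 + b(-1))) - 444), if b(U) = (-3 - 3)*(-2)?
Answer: -171526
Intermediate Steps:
b(U) = 12 (b(U) = -6*(-2) = 12)
(289 + 328)*((171 - u(0 + b(-1))) - 444) = (289 + 328)*((171 - 1*5) - 444) = 617*((171 - 5) - 444) = 617*(166 - 444) = 617*(-278) = -171526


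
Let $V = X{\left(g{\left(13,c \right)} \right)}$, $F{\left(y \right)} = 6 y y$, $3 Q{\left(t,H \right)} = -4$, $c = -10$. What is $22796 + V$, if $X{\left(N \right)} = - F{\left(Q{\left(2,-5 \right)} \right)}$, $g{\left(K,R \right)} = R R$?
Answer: $\frac{68356}{3} \approx 22785.0$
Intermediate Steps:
$Q{\left(t,H \right)} = - \frac{4}{3}$ ($Q{\left(t,H \right)} = \frac{1}{3} \left(-4\right) = - \frac{4}{3}$)
$F{\left(y \right)} = 6 y^{2}$
$g{\left(K,R \right)} = R^{2}$
$X{\left(N \right)} = - \frac{32}{3}$ ($X{\left(N \right)} = - 6 \left(- \frac{4}{3}\right)^{2} = - \frac{6 \cdot 16}{9} = \left(-1\right) \frac{32}{3} = - \frac{32}{3}$)
$V = - \frac{32}{3} \approx -10.667$
$22796 + V = 22796 - \frac{32}{3} = \frac{68356}{3}$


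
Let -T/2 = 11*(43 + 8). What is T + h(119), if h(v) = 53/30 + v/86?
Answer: -721658/645 ≈ -1118.8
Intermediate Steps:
h(v) = 53/30 + v/86 (h(v) = 53*(1/30) + v*(1/86) = 53/30 + v/86)
T = -1122 (T = -22*(43 + 8) = -22*51 = -2*561 = -1122)
T + h(119) = -1122 + (53/30 + (1/86)*119) = -1122 + (53/30 + 119/86) = -1122 + 2032/645 = -721658/645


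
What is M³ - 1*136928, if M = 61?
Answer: 90053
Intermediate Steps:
M³ - 1*136928 = 61³ - 1*136928 = 226981 - 136928 = 90053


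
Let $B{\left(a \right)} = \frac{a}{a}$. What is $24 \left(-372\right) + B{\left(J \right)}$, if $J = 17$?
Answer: $-8927$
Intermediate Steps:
$B{\left(a \right)} = 1$
$24 \left(-372\right) + B{\left(J \right)} = 24 \left(-372\right) + 1 = -8928 + 1 = -8927$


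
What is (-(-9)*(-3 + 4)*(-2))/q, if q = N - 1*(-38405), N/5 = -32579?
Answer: 9/62245 ≈ 0.00014459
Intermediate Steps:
N = -162895 (N = 5*(-32579) = -162895)
q = -124490 (q = -162895 - 1*(-38405) = -162895 + 38405 = -124490)
(-(-9)*(-3 + 4)*(-2))/q = (-(-9)*(-3 + 4)*(-2))/(-124490) = (-(-9)*(-2))*(-1/124490) = (-9*(-1)*(-2))*(-1/124490) = (9*(-2))*(-1/124490) = -18*(-1/124490) = 9/62245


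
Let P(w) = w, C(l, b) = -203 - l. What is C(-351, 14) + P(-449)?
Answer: -301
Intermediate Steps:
C(-351, 14) + P(-449) = (-203 - 1*(-351)) - 449 = (-203 + 351) - 449 = 148 - 449 = -301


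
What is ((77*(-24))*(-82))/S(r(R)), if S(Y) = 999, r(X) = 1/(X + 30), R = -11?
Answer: 50512/333 ≈ 151.69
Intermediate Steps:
r(X) = 1/(30 + X)
((77*(-24))*(-82))/S(r(R)) = ((77*(-24))*(-82))/999 = -1848*(-82)*(1/999) = 151536*(1/999) = 50512/333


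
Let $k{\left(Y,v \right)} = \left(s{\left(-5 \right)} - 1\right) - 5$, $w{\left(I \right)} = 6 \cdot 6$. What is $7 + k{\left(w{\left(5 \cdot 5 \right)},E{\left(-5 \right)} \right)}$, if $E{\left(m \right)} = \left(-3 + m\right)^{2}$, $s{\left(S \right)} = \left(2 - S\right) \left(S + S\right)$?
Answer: $-69$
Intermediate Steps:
$s{\left(S \right)} = 2 S \left(2 - S\right)$ ($s{\left(S \right)} = \left(2 - S\right) 2 S = 2 S \left(2 - S\right)$)
$w{\left(I \right)} = 36$
$k{\left(Y,v \right)} = -76$ ($k{\left(Y,v \right)} = \left(2 \left(-5\right) \left(2 - -5\right) - 1\right) - 5 = \left(2 \left(-5\right) \left(2 + 5\right) - 1\right) - 5 = \left(2 \left(-5\right) 7 - 1\right) - 5 = \left(-70 - 1\right) - 5 = -71 - 5 = -76$)
$7 + k{\left(w{\left(5 \cdot 5 \right)},E{\left(-5 \right)} \right)} = 7 - 76 = -69$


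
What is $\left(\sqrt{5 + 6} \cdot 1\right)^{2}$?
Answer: $11$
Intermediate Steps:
$\left(\sqrt{5 + 6} \cdot 1\right)^{2} = \left(\sqrt{11} \cdot 1\right)^{2} = \left(\sqrt{11}\right)^{2} = 11$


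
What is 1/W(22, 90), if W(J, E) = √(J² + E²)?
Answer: √2146/4292 ≈ 0.010793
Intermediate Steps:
W(J, E) = √(E² + J²)
1/W(22, 90) = 1/(√(90² + 22²)) = 1/(√(8100 + 484)) = 1/(√8584) = 1/(2*√2146) = √2146/4292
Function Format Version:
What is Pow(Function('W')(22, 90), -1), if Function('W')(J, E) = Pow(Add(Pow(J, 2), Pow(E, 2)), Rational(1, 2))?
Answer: Mul(Rational(1, 4292), Pow(2146, Rational(1, 2))) ≈ 0.010793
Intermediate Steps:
Function('W')(J, E) = Pow(Add(Pow(E, 2), Pow(J, 2)), Rational(1, 2))
Pow(Function('W')(22, 90), -1) = Pow(Pow(Add(Pow(90, 2), Pow(22, 2)), Rational(1, 2)), -1) = Pow(Pow(Add(8100, 484), Rational(1, 2)), -1) = Pow(Pow(8584, Rational(1, 2)), -1) = Pow(Mul(2, Pow(2146, Rational(1, 2))), -1) = Mul(Rational(1, 4292), Pow(2146, Rational(1, 2)))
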